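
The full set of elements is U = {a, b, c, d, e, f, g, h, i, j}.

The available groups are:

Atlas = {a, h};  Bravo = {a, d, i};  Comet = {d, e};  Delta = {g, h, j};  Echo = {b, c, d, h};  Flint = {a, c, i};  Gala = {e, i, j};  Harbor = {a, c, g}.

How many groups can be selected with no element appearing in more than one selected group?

Comet, Delta, Flint are pairwise disjoint (Comet={d,e}; Delta={g,h,j}; Flint={a,c,i}).
Every remaining group overlaps one of these, and no 4 of the listed groups are pairwise disjoint, so 3 is the maximum.

3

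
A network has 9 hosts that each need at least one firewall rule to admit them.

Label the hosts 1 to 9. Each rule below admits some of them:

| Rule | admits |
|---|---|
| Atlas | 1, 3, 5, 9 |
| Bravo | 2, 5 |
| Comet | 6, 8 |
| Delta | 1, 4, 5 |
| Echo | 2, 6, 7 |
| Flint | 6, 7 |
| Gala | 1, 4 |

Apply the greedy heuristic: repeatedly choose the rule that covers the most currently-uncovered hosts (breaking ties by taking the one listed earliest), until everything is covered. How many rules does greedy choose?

4

Greedy: pick Atlas (covers 4 new) → pick Echo (covers 3 new) → pick Comet (covers 1 new) → pick Delta (covers 1 new). Total picks: 4.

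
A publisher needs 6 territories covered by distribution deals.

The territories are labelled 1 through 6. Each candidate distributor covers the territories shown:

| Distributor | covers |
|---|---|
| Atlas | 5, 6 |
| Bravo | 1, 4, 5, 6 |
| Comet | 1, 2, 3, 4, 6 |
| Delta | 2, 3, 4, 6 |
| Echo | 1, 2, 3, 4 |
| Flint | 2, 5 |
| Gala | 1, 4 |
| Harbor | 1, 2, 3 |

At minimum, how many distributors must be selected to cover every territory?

Bravo and Comet together: Bravo ∪ Comet = {1, 2, 3, 4, 5, 6} — every territory is covered.
No single distributor has all 6 territories (the largest, Comet, has 5), so 2 is optimal.

2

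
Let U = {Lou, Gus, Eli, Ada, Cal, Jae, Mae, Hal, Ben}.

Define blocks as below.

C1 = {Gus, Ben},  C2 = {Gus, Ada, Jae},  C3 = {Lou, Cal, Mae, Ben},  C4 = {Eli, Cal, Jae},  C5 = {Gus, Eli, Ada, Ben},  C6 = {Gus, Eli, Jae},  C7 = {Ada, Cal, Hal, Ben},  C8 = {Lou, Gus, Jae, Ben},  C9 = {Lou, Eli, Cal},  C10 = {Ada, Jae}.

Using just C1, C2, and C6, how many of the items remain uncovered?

Union of C1, C2, C6 = {Gus, Eli, Ada, Jae, Ben}.
Not covered: Lou, Cal, Mae, Hal — 4 items.

4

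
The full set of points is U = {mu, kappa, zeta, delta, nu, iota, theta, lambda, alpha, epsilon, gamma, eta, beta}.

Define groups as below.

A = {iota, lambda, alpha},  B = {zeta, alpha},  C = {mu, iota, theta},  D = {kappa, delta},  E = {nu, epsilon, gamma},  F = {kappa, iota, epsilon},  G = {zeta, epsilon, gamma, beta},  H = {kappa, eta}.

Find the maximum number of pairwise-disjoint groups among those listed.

4

B, C, D, E are pairwise disjoint (B={zeta,alpha}; C={mu,iota,theta}; D={kappa,delta}; E={nu,epsilon,gamma}).
Every remaining group overlaps one of these, and no 5 of the listed groups are pairwise disjoint, so 4 is the maximum.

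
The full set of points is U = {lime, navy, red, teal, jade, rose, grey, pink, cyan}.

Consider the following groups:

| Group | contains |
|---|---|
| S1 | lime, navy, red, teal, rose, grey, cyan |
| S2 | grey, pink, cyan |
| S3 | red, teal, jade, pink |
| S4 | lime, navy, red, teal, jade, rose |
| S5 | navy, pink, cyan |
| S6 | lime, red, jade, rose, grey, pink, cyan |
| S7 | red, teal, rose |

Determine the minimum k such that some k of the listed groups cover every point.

2

Take {S4, S6}. Their union is {lime, navy, red, teal, jade, rose, grey, pink, cyan}, which is all 9 points.
No single group has all 9 points (the largest, S1, has 7), so 2 is optimal.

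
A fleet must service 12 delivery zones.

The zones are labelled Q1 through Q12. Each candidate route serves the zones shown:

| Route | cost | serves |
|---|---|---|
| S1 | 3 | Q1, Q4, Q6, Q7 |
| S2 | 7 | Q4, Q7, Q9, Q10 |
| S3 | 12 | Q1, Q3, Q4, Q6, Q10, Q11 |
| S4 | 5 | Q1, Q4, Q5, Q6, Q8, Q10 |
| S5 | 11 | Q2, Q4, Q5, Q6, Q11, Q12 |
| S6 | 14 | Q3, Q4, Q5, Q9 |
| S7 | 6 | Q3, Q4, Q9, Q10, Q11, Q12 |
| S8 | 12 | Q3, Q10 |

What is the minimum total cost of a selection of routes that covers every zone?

S1, S4, S5, S7 together cover every zone (S1 ∪ S4 ∪ S5 ∪ S7 = {Q1, Q2, Q3, Q4, Q5, Q6, Q7, Q8, Q9, Q10, Q11, Q12}); total cost 3 + 5 + 11 + 6 = 25.
No covering selection has total cost below 25.

25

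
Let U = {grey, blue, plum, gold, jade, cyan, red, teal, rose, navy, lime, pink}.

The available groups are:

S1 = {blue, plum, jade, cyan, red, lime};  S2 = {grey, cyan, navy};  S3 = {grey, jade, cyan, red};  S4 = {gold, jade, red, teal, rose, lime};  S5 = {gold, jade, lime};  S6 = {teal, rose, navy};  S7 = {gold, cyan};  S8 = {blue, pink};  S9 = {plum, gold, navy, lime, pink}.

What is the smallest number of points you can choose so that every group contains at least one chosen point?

4

Take H = {blue, gold, cyan, navy}. Each listed group contains at least one of these, so H is a hitting set of size 4.
No choice of 3 points meets every group, so 4 is the minimum.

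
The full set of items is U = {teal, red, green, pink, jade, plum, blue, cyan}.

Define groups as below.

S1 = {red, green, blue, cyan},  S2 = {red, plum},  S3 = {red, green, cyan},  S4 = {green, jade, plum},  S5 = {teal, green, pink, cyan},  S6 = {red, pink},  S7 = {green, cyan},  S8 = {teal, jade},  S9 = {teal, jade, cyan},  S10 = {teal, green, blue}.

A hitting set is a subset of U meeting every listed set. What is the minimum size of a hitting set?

Take H = {teal, red, green}. Each listed group contains at least one of these, so H is a hitting set of size 3.
The groups S2, S7, S8 are pairwise disjoint, so any hitting set needs a separate item for each — at least 3. Hence 3 is optimal.

3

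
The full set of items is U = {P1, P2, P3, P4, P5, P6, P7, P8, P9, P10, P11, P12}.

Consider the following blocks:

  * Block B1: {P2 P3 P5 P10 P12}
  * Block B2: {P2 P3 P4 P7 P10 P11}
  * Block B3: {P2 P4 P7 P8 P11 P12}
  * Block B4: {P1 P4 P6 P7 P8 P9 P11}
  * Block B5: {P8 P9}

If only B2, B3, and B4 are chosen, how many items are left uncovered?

Union of B2, B3, B4 = {P1, P2, P3, P4, P6, P7, P8, P9, P10, P11, P12}.
Not covered: P5 — 1 item.

1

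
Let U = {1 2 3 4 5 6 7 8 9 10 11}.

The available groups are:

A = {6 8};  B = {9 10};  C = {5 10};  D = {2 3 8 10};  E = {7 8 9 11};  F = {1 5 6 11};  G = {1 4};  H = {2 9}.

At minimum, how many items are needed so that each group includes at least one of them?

T = {1, 5, 8, 9} meets every group (each contains at least one member of T), and |T| = 4.
The groups A, C, G, H are pairwise disjoint, so any hitting set needs a separate item for each — at least 4. Hence 4 is optimal.

4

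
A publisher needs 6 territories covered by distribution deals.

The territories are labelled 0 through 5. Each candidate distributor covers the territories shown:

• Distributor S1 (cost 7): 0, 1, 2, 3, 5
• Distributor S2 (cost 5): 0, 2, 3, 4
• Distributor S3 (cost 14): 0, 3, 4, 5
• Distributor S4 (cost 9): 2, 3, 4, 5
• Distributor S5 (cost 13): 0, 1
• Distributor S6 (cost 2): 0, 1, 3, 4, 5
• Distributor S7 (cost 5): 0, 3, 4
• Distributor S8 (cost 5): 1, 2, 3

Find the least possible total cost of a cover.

S6, S8 together cover every territory (S6 ∪ S8 = {0, 1, 2, 3, 4, 5}); total cost 2 + 5 = 7.
No covering selection has total cost below 7.

7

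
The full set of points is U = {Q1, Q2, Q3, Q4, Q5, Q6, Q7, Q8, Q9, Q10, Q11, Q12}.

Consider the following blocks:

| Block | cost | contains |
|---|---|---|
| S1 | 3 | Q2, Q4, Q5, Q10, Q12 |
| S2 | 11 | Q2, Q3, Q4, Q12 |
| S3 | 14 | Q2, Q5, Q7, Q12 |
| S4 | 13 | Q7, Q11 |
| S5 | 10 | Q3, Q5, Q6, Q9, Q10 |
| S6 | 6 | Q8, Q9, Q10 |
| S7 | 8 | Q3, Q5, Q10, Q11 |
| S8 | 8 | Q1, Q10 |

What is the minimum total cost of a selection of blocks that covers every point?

S1, S4, S5, S6, S8 together cover every point (S1 ∪ S4 ∪ S5 ∪ S6 ∪ S8 = {Q1, Q2, Q3, Q4, Q5, Q6, Q7, Q8, Q9, Q10, Q11, Q12}); total cost 3 + 13 + 10 + 6 + 8 = 40.
The greedy pick S1, S6, S7, S8, S5, S4 costs 48; no covering selection beats 40.

40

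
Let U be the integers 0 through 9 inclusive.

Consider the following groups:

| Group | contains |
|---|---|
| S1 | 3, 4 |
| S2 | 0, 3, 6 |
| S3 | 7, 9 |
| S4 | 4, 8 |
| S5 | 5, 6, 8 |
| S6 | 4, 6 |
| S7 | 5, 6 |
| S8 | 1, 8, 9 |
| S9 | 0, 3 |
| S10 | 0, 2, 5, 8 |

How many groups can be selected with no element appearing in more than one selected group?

S3, S4, S7, S9 are pairwise disjoint (S3={7,9}; S4={4,8}; S7={5,6}; S9={0,3}).
Every remaining group overlaps one of these, and no 5 of the listed groups are pairwise disjoint, so 4 is the maximum.

4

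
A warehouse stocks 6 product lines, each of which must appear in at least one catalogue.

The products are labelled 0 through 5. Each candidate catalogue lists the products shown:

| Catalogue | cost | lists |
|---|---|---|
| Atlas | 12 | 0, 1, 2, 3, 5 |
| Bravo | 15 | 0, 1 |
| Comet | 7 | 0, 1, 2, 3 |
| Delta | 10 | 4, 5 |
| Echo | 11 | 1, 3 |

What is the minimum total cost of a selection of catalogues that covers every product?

Comet, Delta together cover every product (Comet ∪ Delta = {0, 1, 2, 3, 4, 5}); total cost 7 + 10 = 17.
No covering selection has total cost below 17.

17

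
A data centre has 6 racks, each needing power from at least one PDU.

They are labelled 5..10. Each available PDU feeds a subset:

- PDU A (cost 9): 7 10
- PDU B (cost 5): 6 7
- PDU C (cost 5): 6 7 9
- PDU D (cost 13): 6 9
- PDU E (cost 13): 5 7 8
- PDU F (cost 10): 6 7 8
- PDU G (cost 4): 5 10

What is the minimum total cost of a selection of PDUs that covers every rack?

19

C, F, G together cover every rack (C ∪ F ∪ G = {5, 6, 7, 8, 9, 10}); total cost 5 + 10 + 4 = 19.
No covering selection has total cost below 19.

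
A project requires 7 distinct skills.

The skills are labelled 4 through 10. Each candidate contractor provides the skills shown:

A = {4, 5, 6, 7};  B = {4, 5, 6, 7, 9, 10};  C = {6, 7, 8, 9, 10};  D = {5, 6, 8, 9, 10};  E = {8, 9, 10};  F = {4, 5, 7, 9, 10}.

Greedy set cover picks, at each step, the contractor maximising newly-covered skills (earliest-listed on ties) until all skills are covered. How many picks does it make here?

2

Greedy: pick B (covers 6 new) → pick C (covers 1 new). Total picks: 2.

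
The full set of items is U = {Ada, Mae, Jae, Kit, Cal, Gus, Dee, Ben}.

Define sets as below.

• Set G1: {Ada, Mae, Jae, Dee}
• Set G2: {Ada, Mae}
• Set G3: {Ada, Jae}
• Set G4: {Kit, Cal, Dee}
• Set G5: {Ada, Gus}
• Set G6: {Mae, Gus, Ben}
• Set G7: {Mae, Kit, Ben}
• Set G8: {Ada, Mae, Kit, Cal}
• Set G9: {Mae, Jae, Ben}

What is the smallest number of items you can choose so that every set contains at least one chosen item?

Take H = {Ada, Dee, Ben}. Each listed set contains at least one of these, so H is a hitting set of size 3.
The sets G3, G4, G6 are pairwise disjoint, so any hitting set needs a separate item for each — at least 3. Hence 3 is optimal.

3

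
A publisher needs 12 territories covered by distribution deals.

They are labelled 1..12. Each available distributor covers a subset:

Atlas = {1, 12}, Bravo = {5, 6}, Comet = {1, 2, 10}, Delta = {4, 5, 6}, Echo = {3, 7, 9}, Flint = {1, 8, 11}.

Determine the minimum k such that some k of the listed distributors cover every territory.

Atlas and Comet and Delta and Echo and Flint together: Atlas ∪ Comet ∪ Delta ∪ Echo ∪ Flint = {1, 2, 3, 4, 5, 6, 7, 8, 9, 10, 11, 12} — every territory is covered.
Only Atlas contains 12, so Atlas is forced; the remaining 10 territories need at least 4 more distributors (each remaining distributor adds at most 3) — so at least 5 distributors are needed, and 5 is optimal.

5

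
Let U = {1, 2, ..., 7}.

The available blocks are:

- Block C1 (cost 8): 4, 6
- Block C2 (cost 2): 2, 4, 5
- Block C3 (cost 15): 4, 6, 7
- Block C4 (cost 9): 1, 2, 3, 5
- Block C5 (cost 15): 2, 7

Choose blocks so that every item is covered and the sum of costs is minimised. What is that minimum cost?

C3, C4 together cover every item (C3 ∪ C4 = {1, 2, 3, 4, 5, 6, 7}); total cost 15 + 9 = 24.
The greedy pick C2, C4, C3 costs 26; no covering selection beats 24.

24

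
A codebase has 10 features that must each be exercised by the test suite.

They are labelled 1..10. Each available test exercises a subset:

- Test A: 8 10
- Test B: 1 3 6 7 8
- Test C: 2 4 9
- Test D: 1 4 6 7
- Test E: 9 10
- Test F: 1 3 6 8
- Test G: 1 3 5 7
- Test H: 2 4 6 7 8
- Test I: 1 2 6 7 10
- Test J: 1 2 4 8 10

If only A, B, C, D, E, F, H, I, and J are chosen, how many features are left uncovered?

1

Union of A, B, C, D, E, F, H, I, J = {1, 2, 3, 4, 6, 7, 8, 9, 10}.
Not covered: 5 — 1 feature.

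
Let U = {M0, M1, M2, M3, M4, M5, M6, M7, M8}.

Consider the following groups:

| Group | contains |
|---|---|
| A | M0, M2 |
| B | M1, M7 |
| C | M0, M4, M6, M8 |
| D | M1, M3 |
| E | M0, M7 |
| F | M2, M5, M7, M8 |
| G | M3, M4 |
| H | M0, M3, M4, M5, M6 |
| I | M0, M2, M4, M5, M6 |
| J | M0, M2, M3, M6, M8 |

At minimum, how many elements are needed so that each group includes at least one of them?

T = {M0, M3, M7} meets every group (each contains at least one member of T), and |T| = 3.
The groups A, B, G are pairwise disjoint, so any hitting set needs a separate element for each — at least 3. Hence 3 is optimal.

3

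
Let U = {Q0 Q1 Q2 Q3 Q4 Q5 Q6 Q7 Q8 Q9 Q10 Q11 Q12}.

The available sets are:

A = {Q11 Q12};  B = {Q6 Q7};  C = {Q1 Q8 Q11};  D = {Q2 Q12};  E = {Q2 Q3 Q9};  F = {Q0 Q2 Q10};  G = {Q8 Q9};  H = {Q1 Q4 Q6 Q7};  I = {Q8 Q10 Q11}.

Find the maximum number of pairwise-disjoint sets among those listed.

4

A, F, G, H are pairwise disjoint (A={Q11,Q12}; F={Q0,Q2,Q10}; G={Q8,Q9}; H={Q1,Q4,Q6,Q7}).
Every remaining set overlaps one of these, and no 5 of the listed sets are pairwise disjoint, so 4 is the maximum.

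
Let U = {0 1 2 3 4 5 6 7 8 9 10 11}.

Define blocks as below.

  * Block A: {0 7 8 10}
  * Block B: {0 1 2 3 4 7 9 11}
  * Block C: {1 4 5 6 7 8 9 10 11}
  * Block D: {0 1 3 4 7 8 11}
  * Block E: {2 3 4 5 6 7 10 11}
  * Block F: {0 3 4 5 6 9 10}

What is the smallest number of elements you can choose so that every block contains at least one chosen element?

Take H = {0, 5}. Each listed block contains at least one of these, so H is a hitting set of size 2.
No single element lies in every block, so at least 2 are needed and 2 is optimal.

2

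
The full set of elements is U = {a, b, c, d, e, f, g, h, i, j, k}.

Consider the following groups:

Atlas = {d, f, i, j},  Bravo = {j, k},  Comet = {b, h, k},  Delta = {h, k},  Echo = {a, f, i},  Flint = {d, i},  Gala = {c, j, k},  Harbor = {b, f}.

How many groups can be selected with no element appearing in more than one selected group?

3

Delta, Flint, Harbor are pairwise disjoint (Delta={h,k}; Flint={d,i}; Harbor={b,f}).
Every remaining group overlaps one of these, and no 4 of the listed groups are pairwise disjoint, so 3 is the maximum.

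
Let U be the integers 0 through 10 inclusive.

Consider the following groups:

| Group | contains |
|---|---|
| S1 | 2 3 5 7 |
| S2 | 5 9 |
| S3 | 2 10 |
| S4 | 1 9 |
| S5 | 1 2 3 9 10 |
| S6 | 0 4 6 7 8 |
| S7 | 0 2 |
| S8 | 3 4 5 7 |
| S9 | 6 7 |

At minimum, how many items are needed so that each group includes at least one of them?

Take H = {2, 7, 9}. Each listed group contains at least one of these, so H is a hitting set of size 3.
The groups S2, S3, S6 are pairwise disjoint, so any hitting set needs a separate item for each — at least 3. Hence 3 is optimal.

3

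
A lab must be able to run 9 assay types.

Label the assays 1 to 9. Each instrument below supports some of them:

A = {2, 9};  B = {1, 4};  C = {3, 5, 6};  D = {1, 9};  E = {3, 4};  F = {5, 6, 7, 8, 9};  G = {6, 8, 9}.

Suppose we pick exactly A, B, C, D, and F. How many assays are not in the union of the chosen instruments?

0

Union of A, B, C, D, F = {1, 2, 3, 4, 5, 6, 7, 8, 9} — that's every assay, so 0 are uncovered.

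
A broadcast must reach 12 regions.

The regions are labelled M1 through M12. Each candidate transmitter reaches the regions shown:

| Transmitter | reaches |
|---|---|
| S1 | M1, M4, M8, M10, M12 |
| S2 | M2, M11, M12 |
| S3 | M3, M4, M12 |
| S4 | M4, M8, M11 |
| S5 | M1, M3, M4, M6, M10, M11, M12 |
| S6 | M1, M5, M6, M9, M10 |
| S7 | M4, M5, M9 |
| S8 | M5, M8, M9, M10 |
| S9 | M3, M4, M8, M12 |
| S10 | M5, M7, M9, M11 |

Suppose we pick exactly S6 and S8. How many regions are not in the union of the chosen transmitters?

Union of S6, S8 = {M1, M5, M6, M8, M9, M10}.
Not covered: M2, M3, M4, M7, M11, M12 — 6 regions.

6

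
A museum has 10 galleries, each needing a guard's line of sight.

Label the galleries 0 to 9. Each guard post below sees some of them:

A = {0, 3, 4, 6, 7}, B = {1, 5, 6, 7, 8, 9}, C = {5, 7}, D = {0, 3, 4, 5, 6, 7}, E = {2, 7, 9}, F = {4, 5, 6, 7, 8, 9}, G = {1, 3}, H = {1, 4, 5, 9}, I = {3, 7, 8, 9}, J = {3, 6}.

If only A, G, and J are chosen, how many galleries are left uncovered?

4

Union of A, G, J = {0, 1, 3, 4, 6, 7}.
Not covered: 2, 5, 8, 9 — 4 galleries.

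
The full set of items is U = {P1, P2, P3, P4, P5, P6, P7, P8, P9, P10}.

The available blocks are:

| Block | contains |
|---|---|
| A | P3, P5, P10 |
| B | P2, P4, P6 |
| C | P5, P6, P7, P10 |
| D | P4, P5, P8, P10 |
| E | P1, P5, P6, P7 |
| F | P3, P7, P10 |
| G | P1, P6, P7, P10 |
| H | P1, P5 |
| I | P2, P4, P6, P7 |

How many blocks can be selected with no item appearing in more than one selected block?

3

B, F, H are pairwise disjoint (B={P2,P4,P6}; F={P3,P7,P10}; H={P1,P5}).
Every remaining block overlaps one of these, and no 4 of the listed blocks are pairwise disjoint, so 3 is the maximum.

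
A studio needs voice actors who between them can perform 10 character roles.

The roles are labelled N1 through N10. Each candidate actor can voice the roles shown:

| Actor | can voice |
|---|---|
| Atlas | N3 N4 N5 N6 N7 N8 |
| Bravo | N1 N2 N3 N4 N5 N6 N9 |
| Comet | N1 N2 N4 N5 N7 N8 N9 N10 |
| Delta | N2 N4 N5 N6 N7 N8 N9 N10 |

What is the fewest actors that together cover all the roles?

2

Take {Bravo, Comet}. Their union is {N1, N2, N3, N4, N5, N6, N7, N8, N9, N10}, which is all 10 roles.
No single actor has all 10 roles (the largest, Comet, has 8), so 2 is optimal.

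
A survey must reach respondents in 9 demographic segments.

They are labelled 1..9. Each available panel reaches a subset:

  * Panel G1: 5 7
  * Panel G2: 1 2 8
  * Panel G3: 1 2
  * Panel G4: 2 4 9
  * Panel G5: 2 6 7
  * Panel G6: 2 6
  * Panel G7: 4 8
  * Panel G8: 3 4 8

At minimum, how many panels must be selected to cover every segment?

5

Take {G1, G2, G4, G5, G8}. Their union is {1, 2, 3, 4, 5, 6, 7, 8, 9}, which is all 9 segments.
No 4 of the 8 panels cover everything (all 70 combinations miss at least one segment), so 5 is optimal.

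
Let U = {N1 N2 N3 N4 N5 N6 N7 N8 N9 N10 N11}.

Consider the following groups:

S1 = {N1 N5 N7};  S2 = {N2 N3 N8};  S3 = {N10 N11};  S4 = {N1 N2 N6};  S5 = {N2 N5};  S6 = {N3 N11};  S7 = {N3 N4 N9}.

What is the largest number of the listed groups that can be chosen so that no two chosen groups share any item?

3

S1, S2, S3 are pairwise disjoint (S1={N1,N5,N7}; S2={N2,N3,N8}; S3={N10,N11}).
Every remaining group overlaps one of these, and no 4 of the listed groups are pairwise disjoint, so 3 is the maximum.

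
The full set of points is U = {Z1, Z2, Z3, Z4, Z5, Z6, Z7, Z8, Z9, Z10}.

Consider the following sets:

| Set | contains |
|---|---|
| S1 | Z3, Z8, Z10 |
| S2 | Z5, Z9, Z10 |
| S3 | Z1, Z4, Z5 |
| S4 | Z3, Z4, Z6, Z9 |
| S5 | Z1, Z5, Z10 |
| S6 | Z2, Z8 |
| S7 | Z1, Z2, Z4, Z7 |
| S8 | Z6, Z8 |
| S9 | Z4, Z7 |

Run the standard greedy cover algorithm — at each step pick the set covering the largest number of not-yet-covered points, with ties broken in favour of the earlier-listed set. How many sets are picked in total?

4

Greedy: pick S4 (covers 4 new) → pick S5 (covers 3 new) → pick S6 (covers 2 new) → pick S7 (covers 1 new). Total picks: 4.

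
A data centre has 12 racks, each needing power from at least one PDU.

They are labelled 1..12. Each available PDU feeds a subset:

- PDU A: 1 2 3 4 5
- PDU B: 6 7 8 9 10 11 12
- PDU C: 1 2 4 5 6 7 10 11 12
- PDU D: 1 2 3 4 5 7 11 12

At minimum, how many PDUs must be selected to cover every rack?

2

B and D together: B ∪ D = {1, 2, 3, 4, 5, 6, 7, 8, 9, 10, 11, 12} — every rack is covered.
No single PDU has all 12 racks (the largest, C, has 9), so 2 is optimal.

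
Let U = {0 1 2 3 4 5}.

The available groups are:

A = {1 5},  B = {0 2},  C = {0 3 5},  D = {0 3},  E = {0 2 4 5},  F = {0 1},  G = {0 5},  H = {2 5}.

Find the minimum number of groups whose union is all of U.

3

D and E and F together: D ∪ E ∪ F = {0, 1, 2, 3, 4, 5} — every element is covered.
Only E contains 4, so E is forced; the remaining 2 elements need at least 2 more groups (each remaining group adds at most 1) — so at least 3 groups are needed, and 3 is optimal.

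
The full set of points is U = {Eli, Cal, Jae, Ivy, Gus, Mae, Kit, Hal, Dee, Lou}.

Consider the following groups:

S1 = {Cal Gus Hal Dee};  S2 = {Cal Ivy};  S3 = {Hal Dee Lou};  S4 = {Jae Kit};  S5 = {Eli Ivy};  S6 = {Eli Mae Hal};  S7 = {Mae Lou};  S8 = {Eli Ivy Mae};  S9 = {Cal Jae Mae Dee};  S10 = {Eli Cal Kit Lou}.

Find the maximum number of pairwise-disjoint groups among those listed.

S1, S4, S5, S7 are pairwise disjoint (S1={Cal,Gus,Hal,Dee}; S4={Jae,Kit}; S5={Eli,Ivy}; S7={Mae,Lou}).
Every remaining group overlaps one of these, and no 5 of the listed groups are pairwise disjoint, so 4 is the maximum.

4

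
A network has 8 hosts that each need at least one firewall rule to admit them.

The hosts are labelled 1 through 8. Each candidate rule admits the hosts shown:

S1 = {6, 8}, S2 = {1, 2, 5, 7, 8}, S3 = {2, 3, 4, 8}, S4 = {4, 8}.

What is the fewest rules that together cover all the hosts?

3

Take {S1, S2, S3}. Their union is {1, 2, 3, 4, 5, 6, 7, 8}, which is all 8 hosts.
Only S2 contains 1, so S2 is forced; the remaining 3 hosts need at least 2 more rules (each remaining rule adds at most 2) — so at least 3 rules are needed, and 3 is optimal.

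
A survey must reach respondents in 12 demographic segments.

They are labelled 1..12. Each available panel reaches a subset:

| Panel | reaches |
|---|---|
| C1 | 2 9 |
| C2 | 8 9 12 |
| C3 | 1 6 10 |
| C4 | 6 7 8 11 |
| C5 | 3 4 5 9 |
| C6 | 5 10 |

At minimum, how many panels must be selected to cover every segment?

5

C1 and C2 and C3 and C4 and C5 together: C1 ∪ C2 ∪ C3 ∪ C4 ∪ C5 = {1, 2, 3, 4, 5, 6, 7, 8, 9, 10, 11, 12} — every segment is covered.
No 4 of the 6 panels cover everything (all 15 combinations miss at least one segment), so 5 is optimal.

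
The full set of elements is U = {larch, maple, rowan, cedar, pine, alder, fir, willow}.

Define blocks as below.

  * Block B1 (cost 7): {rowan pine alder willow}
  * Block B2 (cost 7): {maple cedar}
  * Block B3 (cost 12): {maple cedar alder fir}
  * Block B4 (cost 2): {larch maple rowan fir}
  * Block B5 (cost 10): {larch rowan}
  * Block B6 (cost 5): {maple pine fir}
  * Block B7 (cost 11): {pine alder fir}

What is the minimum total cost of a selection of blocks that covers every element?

B1, B2, B4 together cover every element (B1 ∪ B2 ∪ B4 = {larch, maple, rowan, cedar, pine, alder, fir, willow}); total cost 7 + 7 + 2 = 16.
No covering selection has total cost below 16.

16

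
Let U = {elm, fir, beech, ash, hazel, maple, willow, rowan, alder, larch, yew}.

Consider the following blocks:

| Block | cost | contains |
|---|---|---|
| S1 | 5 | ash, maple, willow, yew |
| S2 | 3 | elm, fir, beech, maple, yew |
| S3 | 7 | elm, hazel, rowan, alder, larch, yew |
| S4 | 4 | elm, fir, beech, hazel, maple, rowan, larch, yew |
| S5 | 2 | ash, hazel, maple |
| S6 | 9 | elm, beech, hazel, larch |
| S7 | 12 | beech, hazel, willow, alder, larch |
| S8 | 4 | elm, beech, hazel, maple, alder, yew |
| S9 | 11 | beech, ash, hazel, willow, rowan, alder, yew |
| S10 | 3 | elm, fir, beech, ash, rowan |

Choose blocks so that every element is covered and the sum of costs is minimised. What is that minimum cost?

S1, S4, S8 together cover every element (S1 ∪ S4 ∪ S8 = {elm, fir, beech, ash, hazel, maple, willow, rowan, alder, larch, yew}); total cost 5 + 4 + 4 = 13.
The greedy pick S4, S5, S8, S1 costs 15; no covering selection beats 13.

13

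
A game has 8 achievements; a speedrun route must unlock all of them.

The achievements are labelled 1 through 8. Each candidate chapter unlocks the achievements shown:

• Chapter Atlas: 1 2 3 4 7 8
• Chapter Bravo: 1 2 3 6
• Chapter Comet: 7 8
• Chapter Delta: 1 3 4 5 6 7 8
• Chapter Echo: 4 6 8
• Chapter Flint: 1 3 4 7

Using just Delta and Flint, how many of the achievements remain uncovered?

Union of Delta, Flint = {1, 3, 4, 5, 6, 7, 8}.
Not covered: 2 — 1 achievement.

1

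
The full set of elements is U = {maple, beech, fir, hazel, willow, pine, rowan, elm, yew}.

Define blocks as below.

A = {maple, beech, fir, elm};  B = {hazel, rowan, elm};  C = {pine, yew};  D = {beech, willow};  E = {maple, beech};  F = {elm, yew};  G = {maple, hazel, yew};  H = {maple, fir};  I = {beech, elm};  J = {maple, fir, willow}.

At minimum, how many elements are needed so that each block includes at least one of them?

4

Take T = {beech, fir, rowan, yew}. Each listed block contains at least one of these, so T is a hitting set of size 4.
The blocks B, C, D, H are pairwise disjoint, so any hitting set needs a separate element for each — at least 4. Hence 4 is optimal.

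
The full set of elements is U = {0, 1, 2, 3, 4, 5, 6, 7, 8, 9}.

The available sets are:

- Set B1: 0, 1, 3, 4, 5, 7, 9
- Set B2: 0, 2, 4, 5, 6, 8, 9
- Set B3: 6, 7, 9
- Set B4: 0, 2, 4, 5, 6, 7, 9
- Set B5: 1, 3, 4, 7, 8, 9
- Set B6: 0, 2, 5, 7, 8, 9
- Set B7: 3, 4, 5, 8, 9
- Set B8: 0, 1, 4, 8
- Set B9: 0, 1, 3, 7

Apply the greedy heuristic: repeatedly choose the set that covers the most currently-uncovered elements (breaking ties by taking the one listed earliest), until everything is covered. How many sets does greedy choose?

Greedy: pick B1 (covers 7 new) → pick B2 (covers 3 new). Total picks: 2.

2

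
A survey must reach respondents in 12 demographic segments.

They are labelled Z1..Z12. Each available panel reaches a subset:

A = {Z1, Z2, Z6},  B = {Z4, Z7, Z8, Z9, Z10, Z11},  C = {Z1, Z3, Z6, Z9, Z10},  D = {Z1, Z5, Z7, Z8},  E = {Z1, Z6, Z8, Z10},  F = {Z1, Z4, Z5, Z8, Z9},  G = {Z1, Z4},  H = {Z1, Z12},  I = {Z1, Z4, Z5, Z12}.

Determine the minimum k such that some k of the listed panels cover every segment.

A and B and C and I together: A ∪ B ∪ C ∪ I = {Z1, Z2, Z3, Z4, Z5, Z6, Z7, Z8, Z9, Z10, Z11, Z12} — every segment is covered.
No 3 of the 9 panels cover everything (all 84 combinations miss at least one segment), so 4 is optimal.

4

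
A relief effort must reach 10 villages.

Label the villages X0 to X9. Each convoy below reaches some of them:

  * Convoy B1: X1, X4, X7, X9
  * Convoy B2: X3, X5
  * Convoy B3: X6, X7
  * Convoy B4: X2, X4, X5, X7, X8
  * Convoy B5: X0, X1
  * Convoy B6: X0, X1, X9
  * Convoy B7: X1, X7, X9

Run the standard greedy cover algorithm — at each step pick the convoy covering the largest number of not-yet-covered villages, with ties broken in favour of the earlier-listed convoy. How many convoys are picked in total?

4

Greedy: pick B4 (covers 5 new) → pick B6 (covers 3 new) → pick B2 (covers 1 new) → pick B3 (covers 1 new). Total picks: 4.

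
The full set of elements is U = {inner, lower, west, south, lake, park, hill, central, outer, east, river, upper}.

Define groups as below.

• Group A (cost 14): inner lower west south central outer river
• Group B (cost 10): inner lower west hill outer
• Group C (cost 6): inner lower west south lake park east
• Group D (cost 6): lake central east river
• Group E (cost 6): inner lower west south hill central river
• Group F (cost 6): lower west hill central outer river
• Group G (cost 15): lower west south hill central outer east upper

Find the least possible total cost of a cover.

C, D, G together cover every element (C ∪ D ∪ G = {inner, lower, west, south, lake, park, hill, central, outer, east, river, upper}); total cost 6 + 6 + 15 = 27.
No covering selection has total cost below 27.

27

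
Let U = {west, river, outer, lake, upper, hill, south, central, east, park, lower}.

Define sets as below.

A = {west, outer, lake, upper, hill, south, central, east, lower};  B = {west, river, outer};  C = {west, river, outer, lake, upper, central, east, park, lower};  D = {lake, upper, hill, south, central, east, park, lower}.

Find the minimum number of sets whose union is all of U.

A and C cover everything between them: the union {west, river, outer, lake, upper, hill, south, central, east, park, lower} is all of U.
No single set has all 11 elements (the largest, A, has 9), so 2 is optimal.

2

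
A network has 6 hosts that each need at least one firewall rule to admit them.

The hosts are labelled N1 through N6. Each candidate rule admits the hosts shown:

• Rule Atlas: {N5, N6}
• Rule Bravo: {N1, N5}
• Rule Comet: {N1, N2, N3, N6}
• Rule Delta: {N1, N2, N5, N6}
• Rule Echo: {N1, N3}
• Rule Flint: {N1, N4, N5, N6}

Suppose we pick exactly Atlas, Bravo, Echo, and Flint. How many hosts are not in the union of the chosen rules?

Union of Atlas, Bravo, Echo, Flint = {N1, N3, N4, N5, N6}.
Not covered: N2 — 1 host.

1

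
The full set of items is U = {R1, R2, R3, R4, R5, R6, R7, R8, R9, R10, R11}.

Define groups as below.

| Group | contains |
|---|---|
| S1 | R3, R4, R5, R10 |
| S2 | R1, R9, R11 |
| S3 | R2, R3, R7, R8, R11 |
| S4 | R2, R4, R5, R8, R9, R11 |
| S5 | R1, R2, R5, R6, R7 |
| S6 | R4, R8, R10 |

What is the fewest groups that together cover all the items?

S1, S4, and S5 cover everything between them: the union {R1, R2, R3, R4, R5, R6, R7, R8, R9, R10, R11} is all of U.
Only S5 contains R6, so S5 is forced; the remaining 6 items need at least 2 more groups (each remaining group adds at most 4) — so at least 3 groups are needed, and 3 is optimal.

3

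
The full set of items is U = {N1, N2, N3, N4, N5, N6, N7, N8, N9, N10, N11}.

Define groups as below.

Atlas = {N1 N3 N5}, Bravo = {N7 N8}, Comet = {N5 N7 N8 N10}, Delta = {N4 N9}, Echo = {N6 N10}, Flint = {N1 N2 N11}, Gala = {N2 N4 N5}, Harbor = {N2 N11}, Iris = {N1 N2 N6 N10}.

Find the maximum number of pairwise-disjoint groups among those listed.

Atlas, Bravo, Delta, Echo, Harbor are pairwise disjoint (Atlas={N1,N3,N5}; Bravo={N7,N8}; Delta={N4,N9}; Echo={N6,N10}; Harbor={N2,N11}).
Every remaining group overlaps one of these, and no 6 of the listed groups are pairwise disjoint, so 5 is the maximum.

5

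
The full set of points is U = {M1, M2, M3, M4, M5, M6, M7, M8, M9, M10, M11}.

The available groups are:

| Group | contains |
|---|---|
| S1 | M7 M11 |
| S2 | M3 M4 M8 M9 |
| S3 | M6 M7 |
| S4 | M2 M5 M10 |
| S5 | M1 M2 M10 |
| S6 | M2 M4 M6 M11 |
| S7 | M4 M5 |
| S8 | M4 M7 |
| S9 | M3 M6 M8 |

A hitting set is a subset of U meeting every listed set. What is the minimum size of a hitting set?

The 4 points {M2, M4, M7, M8} hit every group.
The groups S1, S5, S7, S9 are pairwise disjoint, so any hitting set needs a separate point for each — at least 4. Hence 4 is optimal.

4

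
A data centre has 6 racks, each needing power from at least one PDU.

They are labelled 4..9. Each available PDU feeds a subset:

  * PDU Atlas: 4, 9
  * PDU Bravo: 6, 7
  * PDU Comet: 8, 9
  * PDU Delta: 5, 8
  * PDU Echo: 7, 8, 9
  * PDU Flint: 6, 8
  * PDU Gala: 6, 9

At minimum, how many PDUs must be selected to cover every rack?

Take {Atlas, Bravo, Delta}. Their union is {4, 5, 6, 7, 8, 9}, which is all 6 racks.
Only Atlas contains 4, so Atlas is forced; the remaining 4 racks need at least 2 more PDUs (each remaining PDU adds at most 2) — so at least 3 PDUs are needed, and 3 is optimal.

3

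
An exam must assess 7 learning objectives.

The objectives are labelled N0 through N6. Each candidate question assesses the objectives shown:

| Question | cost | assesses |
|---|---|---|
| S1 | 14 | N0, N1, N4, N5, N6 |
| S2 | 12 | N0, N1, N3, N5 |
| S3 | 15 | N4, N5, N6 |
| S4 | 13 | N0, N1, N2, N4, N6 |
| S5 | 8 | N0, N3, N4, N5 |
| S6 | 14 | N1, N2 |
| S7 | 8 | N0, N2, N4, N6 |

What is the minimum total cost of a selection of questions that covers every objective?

S2, S7 together cover every objective (S2 ∪ S7 = {N0, N1, N2, N3, N4, N5, N6}); total cost 12 + 8 = 20.
The greedy pick S5, S7, S2 costs 28; no covering selection beats 20.

20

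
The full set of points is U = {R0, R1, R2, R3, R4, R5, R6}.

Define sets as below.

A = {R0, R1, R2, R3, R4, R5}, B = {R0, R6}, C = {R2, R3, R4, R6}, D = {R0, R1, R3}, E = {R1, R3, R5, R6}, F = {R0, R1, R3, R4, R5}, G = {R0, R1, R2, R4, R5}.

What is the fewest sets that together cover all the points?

2

Take {A, E}. Their union is {R0, R1, R2, R3, R4, R5, R6}, which is all 7 points.
No single set has all 7 points (the largest, A, has 6), so 2 is optimal.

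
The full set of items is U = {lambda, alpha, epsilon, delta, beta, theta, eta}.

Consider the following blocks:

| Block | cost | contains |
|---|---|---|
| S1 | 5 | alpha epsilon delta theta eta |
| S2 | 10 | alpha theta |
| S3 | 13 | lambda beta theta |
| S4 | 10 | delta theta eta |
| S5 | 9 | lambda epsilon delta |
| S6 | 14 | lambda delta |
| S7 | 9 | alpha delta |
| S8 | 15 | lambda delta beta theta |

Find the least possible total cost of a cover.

S1, S3 together cover every item (S1 ∪ S3 = {lambda, alpha, epsilon, delta, beta, theta, eta}); total cost 5 + 13 = 18.
No covering selection has total cost below 18.

18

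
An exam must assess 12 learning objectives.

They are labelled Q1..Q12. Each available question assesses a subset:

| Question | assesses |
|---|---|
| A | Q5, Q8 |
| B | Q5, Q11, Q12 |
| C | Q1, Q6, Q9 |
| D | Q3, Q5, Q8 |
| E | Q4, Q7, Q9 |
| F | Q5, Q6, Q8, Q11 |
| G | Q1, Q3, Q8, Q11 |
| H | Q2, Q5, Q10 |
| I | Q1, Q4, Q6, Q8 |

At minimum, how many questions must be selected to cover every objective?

5

B and C and D and E and H together: B ∪ C ∪ D ∪ E ∪ H = {Q1, Q2, Q3, Q4, Q5, Q6, Q7, Q8, Q9, Q10, Q11, Q12} — every objective is covered.
No 4 of the 9 questions cover everything (all 126 combinations miss at least one objective), so 5 is optimal.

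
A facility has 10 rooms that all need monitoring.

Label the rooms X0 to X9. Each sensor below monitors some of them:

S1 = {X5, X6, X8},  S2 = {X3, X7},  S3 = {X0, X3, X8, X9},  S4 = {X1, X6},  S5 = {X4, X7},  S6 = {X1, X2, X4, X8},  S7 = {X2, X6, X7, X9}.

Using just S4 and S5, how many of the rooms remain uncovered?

Union of S4, S5 = {X1, X4, X6, X7}.
Not covered: X0, X2, X3, X5, X8, X9 — 6 rooms.

6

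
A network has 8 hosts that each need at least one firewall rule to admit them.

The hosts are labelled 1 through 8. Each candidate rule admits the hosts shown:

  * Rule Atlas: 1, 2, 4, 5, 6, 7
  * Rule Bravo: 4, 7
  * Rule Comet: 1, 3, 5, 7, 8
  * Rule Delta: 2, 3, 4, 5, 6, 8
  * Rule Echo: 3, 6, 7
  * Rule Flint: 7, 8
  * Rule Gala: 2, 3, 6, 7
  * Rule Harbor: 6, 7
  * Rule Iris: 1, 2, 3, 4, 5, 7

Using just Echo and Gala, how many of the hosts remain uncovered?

Union of Echo, Gala = {2, 3, 6, 7}.
Not covered: 1, 4, 5, 8 — 4 hosts.

4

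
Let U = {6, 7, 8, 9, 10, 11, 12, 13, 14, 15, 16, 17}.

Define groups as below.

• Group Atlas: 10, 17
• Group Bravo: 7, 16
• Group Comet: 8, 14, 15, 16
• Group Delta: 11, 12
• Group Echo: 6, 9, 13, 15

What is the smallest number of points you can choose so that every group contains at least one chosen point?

H = {10, 11, 15, 16} meets every group (each contains at least one member of H), and |H| = 4.
The groups Atlas, Bravo, Delta, Echo are pairwise disjoint, so any hitting set needs a separate point for each — at least 4. Hence 4 is optimal.

4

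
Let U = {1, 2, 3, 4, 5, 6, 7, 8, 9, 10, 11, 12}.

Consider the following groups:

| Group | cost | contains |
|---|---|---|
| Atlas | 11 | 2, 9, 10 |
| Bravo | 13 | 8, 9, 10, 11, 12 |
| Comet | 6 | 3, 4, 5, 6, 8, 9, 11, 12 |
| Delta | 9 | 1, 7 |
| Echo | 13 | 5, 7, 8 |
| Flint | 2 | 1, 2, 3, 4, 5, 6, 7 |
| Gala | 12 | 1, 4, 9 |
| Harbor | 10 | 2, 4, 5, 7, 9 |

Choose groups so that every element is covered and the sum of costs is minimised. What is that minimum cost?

15

Bravo, Flint together cover every element (Bravo ∪ Flint = {1, 2, 3, 4, 5, 6, 7, 8, 9, 10, 11, 12}); total cost 13 + 2 = 15.
The greedy pick Flint, Comet, Atlas costs 19; no covering selection beats 15.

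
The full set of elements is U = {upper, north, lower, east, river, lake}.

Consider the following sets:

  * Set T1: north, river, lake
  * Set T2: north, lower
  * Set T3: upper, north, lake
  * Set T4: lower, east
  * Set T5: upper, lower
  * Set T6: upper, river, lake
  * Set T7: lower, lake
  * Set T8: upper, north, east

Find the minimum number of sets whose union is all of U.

3

Take {T1, T7, T8}. Their union is {upper, north, lower, east, river, lake}, which is all 6 elements.
No 2 of the 8 sets cover everything (all 28 combinations miss at least one element), so 3 is optimal.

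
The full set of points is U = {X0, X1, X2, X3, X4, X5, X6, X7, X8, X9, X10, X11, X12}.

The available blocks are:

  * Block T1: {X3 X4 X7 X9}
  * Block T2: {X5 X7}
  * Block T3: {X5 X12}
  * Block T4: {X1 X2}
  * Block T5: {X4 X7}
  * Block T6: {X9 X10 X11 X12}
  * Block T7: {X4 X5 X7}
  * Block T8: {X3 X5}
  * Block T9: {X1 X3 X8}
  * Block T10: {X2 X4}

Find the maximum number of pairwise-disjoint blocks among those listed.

4

T2, T6, T9, T10 are pairwise disjoint (T2={X5,X7}; T6={X9,X10,X11,X12}; T9={X1,X3,X8}; T10={X2,X4}).
Every remaining block overlaps one of these, and no 5 of the listed blocks are pairwise disjoint, so 4 is the maximum.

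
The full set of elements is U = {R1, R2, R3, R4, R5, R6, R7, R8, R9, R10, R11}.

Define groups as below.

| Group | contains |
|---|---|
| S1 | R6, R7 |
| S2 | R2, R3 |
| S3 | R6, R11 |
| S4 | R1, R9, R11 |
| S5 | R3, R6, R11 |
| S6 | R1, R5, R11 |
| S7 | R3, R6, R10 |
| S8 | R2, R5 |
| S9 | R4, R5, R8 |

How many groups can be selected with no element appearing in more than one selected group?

4

S1, S2, S4, S9 are pairwise disjoint (S1={R6,R7}; S2={R2,R3}; S4={R1,R9,R11}; S9={R4,R5,R8}).
Every remaining group overlaps one of these, and no 5 of the listed groups are pairwise disjoint, so 4 is the maximum.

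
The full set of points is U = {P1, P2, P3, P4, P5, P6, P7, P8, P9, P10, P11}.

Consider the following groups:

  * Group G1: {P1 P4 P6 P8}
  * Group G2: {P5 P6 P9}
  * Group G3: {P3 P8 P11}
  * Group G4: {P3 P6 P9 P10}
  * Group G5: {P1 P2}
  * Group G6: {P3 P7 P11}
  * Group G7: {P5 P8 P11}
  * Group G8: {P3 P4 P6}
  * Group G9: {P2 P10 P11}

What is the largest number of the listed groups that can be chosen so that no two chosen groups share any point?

G5, G7, G8 are pairwise disjoint (G5={P1,P2}; G7={P5,P8,P11}; G8={P3,P4,P6}).
Every remaining group overlaps one of these, and no 4 of the listed groups are pairwise disjoint, so 3 is the maximum.

3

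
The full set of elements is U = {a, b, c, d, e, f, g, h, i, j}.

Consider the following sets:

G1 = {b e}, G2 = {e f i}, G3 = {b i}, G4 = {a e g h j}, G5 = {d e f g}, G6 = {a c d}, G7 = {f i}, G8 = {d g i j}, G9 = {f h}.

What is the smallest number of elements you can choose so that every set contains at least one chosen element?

4

Take T = {a, e, f, i}. Each listed set contains at least one of these, so T is a hitting set of size 4.
No choice of 3 elements meets every set, so 4 is the minimum.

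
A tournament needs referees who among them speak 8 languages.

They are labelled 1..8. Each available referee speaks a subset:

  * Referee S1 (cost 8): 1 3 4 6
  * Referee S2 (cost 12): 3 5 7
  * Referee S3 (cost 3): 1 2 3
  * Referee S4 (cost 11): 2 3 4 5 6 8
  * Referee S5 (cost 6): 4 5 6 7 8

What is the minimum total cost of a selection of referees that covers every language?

9

S3, S5 together cover every language (S3 ∪ S5 = {1, 2, 3, 4, 5, 6, 7, 8}); total cost 3 + 6 = 9.
No covering selection has total cost below 9.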